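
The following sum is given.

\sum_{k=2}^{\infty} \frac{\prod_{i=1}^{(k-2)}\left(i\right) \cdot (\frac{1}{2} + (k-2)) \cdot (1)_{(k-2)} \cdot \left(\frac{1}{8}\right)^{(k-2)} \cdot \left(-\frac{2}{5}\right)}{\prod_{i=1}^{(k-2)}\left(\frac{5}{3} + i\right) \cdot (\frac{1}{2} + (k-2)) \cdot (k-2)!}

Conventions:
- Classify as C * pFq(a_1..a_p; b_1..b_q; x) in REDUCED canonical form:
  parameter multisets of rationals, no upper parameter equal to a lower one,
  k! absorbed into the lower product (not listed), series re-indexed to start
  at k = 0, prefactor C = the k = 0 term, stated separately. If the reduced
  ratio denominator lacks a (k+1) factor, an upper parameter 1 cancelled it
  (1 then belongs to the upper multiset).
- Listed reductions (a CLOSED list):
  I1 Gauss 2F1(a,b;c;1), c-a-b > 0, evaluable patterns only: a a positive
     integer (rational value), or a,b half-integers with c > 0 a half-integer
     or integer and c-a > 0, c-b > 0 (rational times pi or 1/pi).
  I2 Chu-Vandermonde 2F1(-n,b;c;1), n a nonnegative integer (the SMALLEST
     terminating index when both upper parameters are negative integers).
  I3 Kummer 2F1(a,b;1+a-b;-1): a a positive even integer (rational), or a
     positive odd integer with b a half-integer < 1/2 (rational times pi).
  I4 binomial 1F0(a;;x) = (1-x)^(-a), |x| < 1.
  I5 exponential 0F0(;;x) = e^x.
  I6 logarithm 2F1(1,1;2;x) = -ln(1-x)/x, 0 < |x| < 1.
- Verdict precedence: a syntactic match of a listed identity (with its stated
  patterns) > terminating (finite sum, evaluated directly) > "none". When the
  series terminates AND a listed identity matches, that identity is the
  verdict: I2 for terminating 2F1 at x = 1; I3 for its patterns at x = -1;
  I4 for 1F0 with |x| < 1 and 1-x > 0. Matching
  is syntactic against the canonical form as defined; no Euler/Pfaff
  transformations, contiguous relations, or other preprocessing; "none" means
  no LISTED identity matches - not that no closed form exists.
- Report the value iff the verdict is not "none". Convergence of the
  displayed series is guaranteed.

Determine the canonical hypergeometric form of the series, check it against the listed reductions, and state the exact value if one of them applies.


Prefactor -\frac{2}{5}, argument \frac{1}{8}: 2F1 with upper {1, 1} over lower {\frac{8}{3}}. Verdict: none. Every listed pattern misses the 2F1 form at \frac{1}{8}, upper {1, 1}.

Structural cue: with t_0 = -\frac{2}{5}, the lower running product (C = -2/5) is a rising factorial.
Adjacent-term ratio: r(k) = \frac{1}{8} * (k+1) (k+1) / [(k+\frac{8}{3}) (k+1)] - rational in k, leading ratio \frac{1}{8}; with t_0 = -\frac{2}{5}, classification follows.


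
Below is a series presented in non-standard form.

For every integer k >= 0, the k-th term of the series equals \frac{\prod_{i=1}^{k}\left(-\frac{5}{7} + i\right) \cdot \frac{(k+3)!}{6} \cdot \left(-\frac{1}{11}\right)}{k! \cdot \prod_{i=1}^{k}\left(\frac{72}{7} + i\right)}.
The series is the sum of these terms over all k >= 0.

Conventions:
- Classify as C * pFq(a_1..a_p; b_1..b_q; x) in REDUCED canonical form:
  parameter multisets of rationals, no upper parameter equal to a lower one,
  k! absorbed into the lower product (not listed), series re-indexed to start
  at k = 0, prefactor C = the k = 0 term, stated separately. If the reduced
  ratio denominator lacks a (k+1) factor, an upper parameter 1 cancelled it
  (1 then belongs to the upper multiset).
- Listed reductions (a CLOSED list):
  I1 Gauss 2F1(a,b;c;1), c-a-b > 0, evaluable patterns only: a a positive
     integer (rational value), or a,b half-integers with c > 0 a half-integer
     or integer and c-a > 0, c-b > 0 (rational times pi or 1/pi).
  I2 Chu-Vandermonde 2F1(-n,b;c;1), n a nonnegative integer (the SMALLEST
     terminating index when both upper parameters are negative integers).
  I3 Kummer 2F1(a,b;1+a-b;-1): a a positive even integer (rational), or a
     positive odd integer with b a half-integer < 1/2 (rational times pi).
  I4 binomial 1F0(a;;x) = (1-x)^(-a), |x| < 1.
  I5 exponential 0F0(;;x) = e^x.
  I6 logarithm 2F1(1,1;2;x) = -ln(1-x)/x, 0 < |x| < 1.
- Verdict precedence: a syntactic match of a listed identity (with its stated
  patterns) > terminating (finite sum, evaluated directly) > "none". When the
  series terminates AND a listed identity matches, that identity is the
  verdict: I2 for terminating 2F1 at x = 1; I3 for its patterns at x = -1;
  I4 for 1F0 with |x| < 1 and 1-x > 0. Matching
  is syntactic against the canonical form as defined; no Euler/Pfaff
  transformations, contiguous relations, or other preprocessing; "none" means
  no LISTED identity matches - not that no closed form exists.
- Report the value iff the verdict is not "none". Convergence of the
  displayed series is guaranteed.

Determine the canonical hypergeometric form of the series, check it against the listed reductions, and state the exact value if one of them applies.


Key step: from the first term -\frac{1}{11}: the lower running product (C = -1/11, x = 1) is a rising factorial.
Step ratio: r(k) = 1 * (k+\frac{2}{7}) (k+4) / [(k+\frac{79}{7}) (k+1)] - rational in k, leading ratio 1; with t_0 = -\frac{1}{11}, classification follows.

x = 1 here; the reduced form reads 2F1, upper {\frac{2}{7}, 4}, lower {\frac{79}{7}}, C = -\frac{1}{11}. Verdict: Gauss's theorem (I1) applies (x = 1: the Gamma ratio telescopes since c-a-b = 7 > 0 and a = 4 in Z>0). Sum: -\frac{19227}{184877}.


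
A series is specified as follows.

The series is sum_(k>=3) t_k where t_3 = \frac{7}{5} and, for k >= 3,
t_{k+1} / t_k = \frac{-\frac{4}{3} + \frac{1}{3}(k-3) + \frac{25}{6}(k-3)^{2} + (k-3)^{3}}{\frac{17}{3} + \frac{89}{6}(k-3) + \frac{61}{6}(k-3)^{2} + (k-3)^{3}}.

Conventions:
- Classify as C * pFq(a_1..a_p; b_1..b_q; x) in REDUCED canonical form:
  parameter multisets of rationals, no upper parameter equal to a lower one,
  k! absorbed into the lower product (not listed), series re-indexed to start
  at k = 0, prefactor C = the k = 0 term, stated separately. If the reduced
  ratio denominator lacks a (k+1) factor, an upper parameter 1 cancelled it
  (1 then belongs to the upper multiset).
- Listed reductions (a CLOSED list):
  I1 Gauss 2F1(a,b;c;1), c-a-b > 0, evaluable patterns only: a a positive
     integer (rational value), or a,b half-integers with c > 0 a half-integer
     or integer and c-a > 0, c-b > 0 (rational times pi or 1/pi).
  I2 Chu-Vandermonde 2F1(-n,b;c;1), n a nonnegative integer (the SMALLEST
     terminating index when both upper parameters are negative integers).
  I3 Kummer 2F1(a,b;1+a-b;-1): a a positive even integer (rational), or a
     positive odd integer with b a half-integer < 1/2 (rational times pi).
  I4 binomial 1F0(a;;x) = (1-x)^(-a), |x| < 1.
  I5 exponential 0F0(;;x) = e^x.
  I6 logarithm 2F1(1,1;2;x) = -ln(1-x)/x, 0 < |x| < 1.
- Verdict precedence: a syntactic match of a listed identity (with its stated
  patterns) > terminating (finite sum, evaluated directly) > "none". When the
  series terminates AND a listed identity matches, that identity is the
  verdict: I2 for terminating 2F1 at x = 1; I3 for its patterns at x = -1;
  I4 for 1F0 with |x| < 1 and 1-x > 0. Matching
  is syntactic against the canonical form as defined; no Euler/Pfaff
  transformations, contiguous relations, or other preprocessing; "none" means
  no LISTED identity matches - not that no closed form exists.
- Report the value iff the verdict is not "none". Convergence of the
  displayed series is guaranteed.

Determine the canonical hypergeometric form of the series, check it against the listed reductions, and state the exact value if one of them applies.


This is \frac{7}{5} * 2F1(-\frac{1}{2}, 4; \frac{17}{2}; 1) in reduced canonical form. Verdict: this is Gauss's theorem (I1) (x = 1: the Gamma ratio telescopes since c-a-b = 5 > 0 and a = 4 in Z>0). Value: \frac{1287}{1280}.

Structural cue: t_0 = \frac{7}{5} here, and the ratio is unreduced: k + 2/3 divides both sides (C = 7/5, x = 1).
Step ratio: r(k) = 1 * (k-\frac{1}{2}) (k+4) / [(k+\frac{17}{2}) (k+1)] ; factor over Q: parameters, x = 1, and C = \frac{7}{5}.


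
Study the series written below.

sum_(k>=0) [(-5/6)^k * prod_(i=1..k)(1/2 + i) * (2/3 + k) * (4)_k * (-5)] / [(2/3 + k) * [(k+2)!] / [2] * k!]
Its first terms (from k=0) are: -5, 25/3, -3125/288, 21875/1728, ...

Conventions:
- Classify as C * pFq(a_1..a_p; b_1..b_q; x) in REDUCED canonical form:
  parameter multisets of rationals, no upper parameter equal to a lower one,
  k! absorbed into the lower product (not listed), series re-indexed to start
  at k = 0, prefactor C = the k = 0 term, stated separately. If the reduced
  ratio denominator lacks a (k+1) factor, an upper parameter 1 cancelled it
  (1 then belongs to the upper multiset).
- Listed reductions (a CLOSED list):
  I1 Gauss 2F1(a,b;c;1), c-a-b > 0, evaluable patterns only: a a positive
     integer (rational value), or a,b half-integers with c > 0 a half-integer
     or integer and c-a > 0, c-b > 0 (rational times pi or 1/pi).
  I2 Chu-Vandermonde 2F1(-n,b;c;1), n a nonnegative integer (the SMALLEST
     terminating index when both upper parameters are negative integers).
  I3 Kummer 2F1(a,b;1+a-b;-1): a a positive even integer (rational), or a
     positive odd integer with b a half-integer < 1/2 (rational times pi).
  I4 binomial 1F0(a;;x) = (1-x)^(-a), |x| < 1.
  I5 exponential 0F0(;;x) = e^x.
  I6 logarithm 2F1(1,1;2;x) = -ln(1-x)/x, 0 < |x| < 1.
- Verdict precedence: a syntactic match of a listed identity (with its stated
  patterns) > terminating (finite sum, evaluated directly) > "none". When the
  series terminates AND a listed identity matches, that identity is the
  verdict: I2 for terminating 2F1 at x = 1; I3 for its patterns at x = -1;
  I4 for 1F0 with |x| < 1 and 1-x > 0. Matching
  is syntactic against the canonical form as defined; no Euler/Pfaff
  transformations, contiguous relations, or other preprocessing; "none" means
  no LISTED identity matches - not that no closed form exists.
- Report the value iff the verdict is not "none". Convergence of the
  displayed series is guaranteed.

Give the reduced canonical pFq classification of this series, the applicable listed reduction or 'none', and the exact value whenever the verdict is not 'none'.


Classification (C = -5): 2F1 with upper {3/2, 4}, lower {3}, argument x = -5/6. Verdict: none here - no I1-I6 shape fits x = -5/6 with lower {3}.

Key observation: x = (-5/6) and the denominator's factorial ratio (prefactor -5) is a lower Pochhammer.
Consecutive-term ratio: r(k) = (-5/6) * (k+3/2) (k+4) / [(k+3) (k+1)] - poly over poly, x = (-5/6) from leading terms; C = -5 at k = 0.


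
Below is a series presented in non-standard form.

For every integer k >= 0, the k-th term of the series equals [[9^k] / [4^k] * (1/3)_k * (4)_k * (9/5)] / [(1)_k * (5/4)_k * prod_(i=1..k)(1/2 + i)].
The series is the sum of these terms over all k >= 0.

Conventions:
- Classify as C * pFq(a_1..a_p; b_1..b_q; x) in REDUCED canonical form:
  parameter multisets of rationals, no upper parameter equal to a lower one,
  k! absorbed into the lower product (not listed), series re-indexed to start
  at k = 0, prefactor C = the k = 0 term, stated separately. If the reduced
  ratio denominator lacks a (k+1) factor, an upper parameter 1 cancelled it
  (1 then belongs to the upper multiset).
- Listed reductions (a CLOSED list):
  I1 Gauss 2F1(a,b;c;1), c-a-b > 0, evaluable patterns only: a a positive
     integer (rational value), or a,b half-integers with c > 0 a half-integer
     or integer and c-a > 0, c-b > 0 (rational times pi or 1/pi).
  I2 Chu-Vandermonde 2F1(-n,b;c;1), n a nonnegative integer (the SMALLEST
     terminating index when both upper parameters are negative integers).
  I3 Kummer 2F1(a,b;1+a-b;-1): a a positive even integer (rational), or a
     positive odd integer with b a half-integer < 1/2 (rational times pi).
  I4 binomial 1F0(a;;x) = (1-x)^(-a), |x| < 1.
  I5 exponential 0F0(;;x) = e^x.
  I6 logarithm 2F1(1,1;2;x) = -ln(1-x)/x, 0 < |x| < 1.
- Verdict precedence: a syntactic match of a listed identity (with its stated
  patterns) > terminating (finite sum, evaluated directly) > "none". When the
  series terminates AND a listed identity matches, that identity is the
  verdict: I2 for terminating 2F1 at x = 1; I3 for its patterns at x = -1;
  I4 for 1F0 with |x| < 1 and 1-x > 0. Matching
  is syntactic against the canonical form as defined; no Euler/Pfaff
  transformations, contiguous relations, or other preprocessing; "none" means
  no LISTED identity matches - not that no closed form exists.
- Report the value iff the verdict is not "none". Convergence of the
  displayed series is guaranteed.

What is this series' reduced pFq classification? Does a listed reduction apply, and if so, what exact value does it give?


With C = 9/5: the canonical form is 2F2(1/3, 4; 5/4, 3/2; 9/4). Verdict: none. No listed pattern accepts 2F2(1/3, 4; 5/4, 3/2; 9/4).

First insight: x = (9/4) and the two geometric factors (C = 9/5, x = 9/4) combine into one argument.
Term ratio: r(k) = (9/4) * (k+1/3) (k+4) / [(k+5/4) (k+3/2) (k+1)] - poly over poly, x = (9/4) from leading terms; C = 9/5 at k = 0.


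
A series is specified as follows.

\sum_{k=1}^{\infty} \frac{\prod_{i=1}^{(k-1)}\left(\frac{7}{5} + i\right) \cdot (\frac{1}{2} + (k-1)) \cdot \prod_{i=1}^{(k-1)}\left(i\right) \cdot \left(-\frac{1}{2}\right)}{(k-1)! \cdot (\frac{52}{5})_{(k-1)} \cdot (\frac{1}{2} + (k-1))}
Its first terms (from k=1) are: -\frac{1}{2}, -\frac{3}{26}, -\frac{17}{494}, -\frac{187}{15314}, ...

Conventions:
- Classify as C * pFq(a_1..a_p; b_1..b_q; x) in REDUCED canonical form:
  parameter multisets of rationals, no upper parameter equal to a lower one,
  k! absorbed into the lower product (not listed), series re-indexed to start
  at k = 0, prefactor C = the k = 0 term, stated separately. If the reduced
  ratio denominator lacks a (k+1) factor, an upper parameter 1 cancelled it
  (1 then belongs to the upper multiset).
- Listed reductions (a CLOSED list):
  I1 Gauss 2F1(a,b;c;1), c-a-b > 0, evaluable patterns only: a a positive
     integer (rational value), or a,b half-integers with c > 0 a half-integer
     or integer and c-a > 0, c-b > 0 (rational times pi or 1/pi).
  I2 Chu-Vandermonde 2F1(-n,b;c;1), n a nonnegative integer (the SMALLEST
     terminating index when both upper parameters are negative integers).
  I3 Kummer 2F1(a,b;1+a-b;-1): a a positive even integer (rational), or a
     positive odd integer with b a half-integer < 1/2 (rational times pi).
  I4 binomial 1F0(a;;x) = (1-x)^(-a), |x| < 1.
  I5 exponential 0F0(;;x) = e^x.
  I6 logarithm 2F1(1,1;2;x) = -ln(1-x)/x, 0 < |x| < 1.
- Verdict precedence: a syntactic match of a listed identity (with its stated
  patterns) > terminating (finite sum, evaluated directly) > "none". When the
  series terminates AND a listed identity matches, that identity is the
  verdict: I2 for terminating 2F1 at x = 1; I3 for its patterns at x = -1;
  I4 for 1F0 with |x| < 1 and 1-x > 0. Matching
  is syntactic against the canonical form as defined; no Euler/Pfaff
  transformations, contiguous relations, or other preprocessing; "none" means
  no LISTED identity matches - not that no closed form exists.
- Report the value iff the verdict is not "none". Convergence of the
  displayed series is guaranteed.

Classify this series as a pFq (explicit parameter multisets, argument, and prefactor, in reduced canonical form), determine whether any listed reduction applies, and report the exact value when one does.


First insight: x = 1 and the running product (C = -1/2) telescopes to a rising factorial.
Consecutive-term ratio: r(k) = 1 * (k+1) (k+\frac{12}{5}) / [(k+\frac{52}{5}) (k+1)] - poly over poly, x = 1 from leading terms; C = -\frac{1}{2} at k = 0.

The series (x = 1) is 2F1: upper {1, \frac{12}{5}}, lower {\frac{52}{5}}, prefactor -\frac{1}{2}. Verdict: Gauss's theorem (I1) fires (x = 1: the Gamma ratio telescopes since c-a-b = 7 > 0 and a = 1 in Z>0). Exact value: -\frac{47}{70}.


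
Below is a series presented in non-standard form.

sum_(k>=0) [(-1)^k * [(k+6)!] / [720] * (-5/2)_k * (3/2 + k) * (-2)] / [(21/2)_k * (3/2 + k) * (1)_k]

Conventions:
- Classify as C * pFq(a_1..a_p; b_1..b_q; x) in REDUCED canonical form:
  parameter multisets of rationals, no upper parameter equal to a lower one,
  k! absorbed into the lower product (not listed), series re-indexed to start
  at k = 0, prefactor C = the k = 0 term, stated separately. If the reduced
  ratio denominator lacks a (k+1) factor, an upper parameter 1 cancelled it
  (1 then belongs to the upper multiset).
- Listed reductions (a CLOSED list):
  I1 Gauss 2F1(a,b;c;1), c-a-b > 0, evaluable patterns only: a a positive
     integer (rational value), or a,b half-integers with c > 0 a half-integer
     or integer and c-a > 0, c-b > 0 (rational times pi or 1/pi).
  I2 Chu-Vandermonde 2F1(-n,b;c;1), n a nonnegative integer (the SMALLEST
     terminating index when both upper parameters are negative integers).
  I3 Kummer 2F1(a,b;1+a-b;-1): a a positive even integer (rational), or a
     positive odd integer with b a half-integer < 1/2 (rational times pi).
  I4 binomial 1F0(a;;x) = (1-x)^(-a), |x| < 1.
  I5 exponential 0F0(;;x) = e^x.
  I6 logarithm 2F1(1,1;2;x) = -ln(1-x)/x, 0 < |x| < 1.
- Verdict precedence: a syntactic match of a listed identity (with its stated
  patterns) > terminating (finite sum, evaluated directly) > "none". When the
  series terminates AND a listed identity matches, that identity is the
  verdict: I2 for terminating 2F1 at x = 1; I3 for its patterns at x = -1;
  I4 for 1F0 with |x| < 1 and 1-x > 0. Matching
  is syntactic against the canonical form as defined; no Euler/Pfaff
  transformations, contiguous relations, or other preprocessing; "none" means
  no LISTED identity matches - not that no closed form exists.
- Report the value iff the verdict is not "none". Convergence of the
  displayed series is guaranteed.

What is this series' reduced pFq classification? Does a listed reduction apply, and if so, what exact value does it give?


Classification (C = -2): 2F1 with upper {-5/2, 7}, lower {21/2}, argument x = -1. Verdict at x = -1: the Kummer evaluation I3 matches (x = -1; c = 21/2 equals 1+a-b for upper {-5/2, 7}: listed pattern). Its exact value is (-4849845/2097152) * pi.

Key observation: t_0 being -2, (1)_k (prefactor -2) is k! itself.
Ratio: r(k) = (-1) * (k-5/2) (k+7) / [(k+21/2) (k+1)] - rational in k, leading ratio (-1); with t_0 = -2, classification follows.


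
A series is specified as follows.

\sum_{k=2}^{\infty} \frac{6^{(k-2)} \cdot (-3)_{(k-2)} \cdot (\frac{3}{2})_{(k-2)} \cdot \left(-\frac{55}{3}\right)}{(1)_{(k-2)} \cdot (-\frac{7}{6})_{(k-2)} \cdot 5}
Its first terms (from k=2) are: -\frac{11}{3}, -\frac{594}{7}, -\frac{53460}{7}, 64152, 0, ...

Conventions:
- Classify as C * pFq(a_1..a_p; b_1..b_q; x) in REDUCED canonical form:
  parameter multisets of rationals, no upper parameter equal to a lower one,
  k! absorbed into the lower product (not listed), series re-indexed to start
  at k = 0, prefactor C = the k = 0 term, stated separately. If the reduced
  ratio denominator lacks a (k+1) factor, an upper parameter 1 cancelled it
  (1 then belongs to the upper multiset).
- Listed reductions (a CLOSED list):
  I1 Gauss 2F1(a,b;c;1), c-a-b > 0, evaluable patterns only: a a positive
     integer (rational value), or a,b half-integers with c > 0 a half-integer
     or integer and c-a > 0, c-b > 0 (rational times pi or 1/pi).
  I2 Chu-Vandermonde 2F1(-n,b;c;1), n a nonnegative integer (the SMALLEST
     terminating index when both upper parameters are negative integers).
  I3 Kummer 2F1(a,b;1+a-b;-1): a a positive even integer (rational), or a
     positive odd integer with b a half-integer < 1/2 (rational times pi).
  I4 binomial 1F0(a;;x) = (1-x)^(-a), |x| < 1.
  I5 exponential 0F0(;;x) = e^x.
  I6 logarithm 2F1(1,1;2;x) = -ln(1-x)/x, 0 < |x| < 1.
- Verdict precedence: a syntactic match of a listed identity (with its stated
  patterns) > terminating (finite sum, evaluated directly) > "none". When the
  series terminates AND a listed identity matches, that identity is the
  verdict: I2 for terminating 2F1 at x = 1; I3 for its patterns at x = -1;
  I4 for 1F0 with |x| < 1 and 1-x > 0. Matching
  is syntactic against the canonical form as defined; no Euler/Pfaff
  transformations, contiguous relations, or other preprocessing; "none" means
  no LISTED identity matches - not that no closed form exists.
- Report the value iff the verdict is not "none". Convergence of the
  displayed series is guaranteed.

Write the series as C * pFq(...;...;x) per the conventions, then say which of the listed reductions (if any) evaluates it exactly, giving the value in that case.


First insight: x = 6 and the constant factors (C = -11/3, x = 6) combine into one prefactor.
Step ratio: r(k) = 6 * (k-3) (k+\frac{3}{2}) / [(k-\frac{7}{6}) (k+1)] - rational; roots negated = parameters, x = 6, C = -\frac{11}{3}.

At argument 6: a 2F1 with upper {-3, \frac{3}{2}}, lower {-\frac{7}{6}}, scaled by C = -\frac{11}{3}. Verdict: terminating (-3 upstairs). 4 nonzero terms in all; added directly. Its exact value is \frac{169279}{3}.


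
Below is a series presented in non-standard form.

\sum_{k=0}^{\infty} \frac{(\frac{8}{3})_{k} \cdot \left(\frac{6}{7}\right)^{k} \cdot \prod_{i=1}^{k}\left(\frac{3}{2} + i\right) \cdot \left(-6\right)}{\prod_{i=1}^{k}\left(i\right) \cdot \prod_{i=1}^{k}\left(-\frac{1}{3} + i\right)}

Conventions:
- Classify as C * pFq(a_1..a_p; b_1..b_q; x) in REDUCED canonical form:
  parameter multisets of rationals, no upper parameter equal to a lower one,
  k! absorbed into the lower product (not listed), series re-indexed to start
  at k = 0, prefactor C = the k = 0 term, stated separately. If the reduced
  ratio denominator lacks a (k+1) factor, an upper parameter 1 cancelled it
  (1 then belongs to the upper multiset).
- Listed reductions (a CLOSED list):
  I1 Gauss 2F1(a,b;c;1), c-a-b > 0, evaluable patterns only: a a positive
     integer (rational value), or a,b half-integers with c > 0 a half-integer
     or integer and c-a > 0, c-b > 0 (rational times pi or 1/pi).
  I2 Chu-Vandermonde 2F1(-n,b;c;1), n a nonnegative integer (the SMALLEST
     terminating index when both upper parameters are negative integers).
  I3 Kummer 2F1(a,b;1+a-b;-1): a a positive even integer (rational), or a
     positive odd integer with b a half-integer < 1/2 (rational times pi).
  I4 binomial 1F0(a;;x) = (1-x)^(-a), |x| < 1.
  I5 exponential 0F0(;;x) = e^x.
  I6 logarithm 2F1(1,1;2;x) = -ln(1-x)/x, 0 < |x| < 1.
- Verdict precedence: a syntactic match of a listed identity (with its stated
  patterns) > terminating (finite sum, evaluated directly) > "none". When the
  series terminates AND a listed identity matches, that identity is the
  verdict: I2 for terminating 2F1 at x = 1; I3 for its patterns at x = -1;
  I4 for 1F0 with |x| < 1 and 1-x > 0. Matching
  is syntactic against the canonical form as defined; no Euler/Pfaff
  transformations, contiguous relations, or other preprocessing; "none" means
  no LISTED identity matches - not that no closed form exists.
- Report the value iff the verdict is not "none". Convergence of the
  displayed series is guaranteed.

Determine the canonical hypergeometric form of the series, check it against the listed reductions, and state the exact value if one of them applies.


The series (x = \frac{6}{7}) is 2F1: upper {\frac{5}{2}, \frac{8}{3}}, lower {\frac{2}{3}}, prefactor -6. Verdict: none here - no I1-I6 shape fits x = \frac{6}{7} with lower {\frac{2}{3}}.

Structural cue: t_0 being -6, the lower running product (C = -6) is a rising factorial.
Ratio: r(k) = \frac{6}{7} * (k+\frac{5}{2}) (k+\frac{8}{3}) / [(k+\frac{2}{3}) (k+1)] - rational; roots negated = parameters, x = \frac{6}{7}, C = -6.


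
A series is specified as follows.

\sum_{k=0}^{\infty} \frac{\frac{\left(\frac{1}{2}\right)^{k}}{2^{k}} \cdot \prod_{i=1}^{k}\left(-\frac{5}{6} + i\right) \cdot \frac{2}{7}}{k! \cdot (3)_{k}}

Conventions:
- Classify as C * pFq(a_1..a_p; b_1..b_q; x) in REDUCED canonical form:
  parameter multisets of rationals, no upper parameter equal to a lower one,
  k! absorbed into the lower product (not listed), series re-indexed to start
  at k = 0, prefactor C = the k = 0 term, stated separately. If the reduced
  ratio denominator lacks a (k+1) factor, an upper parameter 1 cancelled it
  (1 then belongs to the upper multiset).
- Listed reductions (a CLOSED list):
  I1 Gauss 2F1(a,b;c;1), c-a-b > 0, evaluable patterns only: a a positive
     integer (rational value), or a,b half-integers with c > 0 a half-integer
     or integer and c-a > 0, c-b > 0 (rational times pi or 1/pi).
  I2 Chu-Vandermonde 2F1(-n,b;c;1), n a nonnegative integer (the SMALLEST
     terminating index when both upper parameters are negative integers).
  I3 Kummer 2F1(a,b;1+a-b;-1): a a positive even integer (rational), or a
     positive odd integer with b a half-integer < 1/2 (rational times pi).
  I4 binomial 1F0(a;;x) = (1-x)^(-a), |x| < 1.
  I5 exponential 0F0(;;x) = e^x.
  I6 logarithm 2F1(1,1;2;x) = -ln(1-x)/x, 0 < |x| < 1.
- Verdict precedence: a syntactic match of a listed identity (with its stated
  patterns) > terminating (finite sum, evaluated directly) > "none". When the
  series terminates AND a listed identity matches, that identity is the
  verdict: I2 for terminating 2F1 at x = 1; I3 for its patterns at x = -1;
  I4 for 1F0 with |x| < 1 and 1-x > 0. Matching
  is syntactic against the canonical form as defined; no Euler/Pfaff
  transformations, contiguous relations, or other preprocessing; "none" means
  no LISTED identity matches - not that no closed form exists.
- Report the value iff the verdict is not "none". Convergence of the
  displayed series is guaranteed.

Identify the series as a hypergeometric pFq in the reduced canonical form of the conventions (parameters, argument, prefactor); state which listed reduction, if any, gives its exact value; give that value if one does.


The series (x = \frac{1}{4}) is 1F1: upper {\frac{1}{6}}, lower {3}, prefactor \frac{2}{7}. Verdict: none. No listed pattern accepts 1F1(\frac{1}{6}; 3; \frac{1}{4}).

Structural cue: x = \frac{1}{4} and the running product (prefactor 2/7) telescopes to a rising factorial.
Term ratio: r(k) = \frac{1}{4} * (k+\frac{1}{6}) / [(k+3) (k+1)] ; factor over Q: parameters, x = \frac{1}{4}, and C = \frac{2}{7}.


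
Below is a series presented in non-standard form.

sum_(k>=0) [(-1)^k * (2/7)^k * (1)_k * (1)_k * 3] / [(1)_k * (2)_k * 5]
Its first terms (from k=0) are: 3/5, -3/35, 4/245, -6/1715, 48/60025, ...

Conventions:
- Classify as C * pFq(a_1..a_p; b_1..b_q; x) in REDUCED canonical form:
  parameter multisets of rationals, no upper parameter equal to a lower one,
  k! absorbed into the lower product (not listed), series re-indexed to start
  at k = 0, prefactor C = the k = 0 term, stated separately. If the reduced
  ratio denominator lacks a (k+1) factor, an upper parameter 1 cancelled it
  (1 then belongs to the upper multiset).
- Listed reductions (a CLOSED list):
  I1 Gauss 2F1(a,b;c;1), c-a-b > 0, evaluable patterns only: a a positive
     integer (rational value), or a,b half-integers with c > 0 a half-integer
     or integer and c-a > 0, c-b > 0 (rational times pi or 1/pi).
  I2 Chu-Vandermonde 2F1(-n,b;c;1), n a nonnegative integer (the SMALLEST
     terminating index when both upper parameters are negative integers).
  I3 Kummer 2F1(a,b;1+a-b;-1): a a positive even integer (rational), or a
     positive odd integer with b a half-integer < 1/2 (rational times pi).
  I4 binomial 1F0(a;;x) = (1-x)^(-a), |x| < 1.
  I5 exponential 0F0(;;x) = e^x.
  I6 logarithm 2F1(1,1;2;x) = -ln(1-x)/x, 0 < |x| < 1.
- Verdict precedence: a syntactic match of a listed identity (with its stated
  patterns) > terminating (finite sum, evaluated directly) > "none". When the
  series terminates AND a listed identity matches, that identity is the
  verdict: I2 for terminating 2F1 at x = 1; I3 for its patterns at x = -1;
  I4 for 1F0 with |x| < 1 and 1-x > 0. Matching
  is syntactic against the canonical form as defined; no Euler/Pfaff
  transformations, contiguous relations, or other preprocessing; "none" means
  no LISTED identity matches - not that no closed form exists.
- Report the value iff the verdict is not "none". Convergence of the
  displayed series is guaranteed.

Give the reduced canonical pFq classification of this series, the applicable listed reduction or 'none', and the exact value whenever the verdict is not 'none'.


Prefactor 3/5, argument -2/7: 2F1 with upper {1, 1} over lower {2}. Verdict at x = -2/7: the I6 logarithm reduction matches (the logarithm: parameters (1,1;2), x = -2/7). Hence: (21/10) * ln(9/7).

Key step: x = (-2/7) and the constant factors (C = 3/5, x = -2/7) combine into one prefactor.
Step ratio: r(k) = (-2/7) * (k+1) (k+1) / [(k+2) (k+1)] - poly over poly, x = (-2/7) from leading terms; C = 3/5 at k = 0.


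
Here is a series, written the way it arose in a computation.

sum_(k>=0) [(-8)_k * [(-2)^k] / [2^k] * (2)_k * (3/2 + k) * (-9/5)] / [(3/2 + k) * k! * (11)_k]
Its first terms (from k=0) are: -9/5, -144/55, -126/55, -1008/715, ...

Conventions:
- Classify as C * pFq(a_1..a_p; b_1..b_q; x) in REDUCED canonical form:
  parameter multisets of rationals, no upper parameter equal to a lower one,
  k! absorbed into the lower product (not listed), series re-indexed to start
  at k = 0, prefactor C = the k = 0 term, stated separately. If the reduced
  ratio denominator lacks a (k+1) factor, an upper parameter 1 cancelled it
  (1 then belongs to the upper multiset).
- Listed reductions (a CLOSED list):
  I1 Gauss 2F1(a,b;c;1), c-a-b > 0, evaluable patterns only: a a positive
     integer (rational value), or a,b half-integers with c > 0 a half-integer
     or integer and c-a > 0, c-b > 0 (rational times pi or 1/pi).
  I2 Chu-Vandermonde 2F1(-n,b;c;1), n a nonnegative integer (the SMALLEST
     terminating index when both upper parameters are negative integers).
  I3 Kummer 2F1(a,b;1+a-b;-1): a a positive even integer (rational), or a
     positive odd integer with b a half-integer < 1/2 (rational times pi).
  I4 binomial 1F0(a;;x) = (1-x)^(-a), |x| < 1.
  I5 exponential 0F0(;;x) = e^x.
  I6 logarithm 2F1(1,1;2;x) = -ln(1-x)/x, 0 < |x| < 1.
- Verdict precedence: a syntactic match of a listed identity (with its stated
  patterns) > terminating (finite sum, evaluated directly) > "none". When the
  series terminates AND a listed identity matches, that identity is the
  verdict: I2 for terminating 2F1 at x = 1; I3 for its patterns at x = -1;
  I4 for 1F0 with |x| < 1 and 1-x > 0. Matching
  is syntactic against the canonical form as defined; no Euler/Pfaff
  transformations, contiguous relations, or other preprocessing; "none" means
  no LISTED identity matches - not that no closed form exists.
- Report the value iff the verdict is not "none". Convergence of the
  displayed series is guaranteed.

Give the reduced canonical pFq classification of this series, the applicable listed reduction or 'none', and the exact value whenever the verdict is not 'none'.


Classification (C = -9/5): 2F1 with upper {-8, 2}, lower {11}, argument x = -1. Verdict at x = -1: the Kummer evaluation I3 matches (x = -1; c = 11 equals 1+a-b for upper {-8, 2}: listed pattern). Exact value: -9.

First insight: with t_0 = -9/5, the two k-th powers (C = -9/5) combine into one argument.
Ratio: r(k) = (-1) * (k-8) (k+2) / [(k+11) (k+1)] - poly over poly, x = (-1) from leading terms; C = -9/5 at k = 0.


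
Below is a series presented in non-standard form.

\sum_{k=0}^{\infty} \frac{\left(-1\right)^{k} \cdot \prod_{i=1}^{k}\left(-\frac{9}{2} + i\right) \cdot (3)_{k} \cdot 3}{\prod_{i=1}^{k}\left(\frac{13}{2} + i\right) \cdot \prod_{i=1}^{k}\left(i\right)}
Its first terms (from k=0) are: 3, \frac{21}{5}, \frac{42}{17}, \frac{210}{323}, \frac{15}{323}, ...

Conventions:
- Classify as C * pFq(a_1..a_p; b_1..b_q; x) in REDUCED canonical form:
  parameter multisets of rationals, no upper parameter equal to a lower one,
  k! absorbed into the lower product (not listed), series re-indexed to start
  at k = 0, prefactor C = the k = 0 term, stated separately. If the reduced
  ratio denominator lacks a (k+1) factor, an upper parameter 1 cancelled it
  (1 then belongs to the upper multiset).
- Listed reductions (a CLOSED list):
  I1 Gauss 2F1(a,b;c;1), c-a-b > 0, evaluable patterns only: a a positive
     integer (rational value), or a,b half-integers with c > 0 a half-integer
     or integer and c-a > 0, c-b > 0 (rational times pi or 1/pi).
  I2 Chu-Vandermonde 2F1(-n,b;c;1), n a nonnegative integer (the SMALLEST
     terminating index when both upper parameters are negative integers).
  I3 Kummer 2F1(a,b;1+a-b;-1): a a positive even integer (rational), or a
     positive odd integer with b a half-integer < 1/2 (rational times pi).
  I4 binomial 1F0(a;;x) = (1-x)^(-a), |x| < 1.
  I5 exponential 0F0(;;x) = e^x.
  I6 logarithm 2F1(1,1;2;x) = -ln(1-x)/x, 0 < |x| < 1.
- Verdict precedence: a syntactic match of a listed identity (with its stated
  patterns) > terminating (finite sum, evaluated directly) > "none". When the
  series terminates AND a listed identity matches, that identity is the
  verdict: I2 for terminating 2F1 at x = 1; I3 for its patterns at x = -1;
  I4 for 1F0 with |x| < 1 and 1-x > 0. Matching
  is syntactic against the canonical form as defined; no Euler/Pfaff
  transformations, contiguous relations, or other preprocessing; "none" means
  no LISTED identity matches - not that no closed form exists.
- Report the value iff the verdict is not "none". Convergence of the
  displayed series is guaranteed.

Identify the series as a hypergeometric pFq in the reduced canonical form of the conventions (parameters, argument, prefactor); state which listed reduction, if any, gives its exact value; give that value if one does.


Structural cue: with t_0 = 3, the product of the first k integers (prefactor 3) is k!.
Ratio: r(k) = -1 * (k-\frac{7}{2}) (k+3) / [(k+\frac{15}{2}) (k+1)] - rational in k. x = -1; t_0 = 3; negate the roots.

Classification (C = 3): 2F1 with upper {-\frac{7}{2}, 3}, lower {\frac{15}{2}}, argument x = -1. Verdict: Kummer (I3) fires (x = -1; c = \frac{15}{2} equals 1+a-b for upper {-\frac{7}{2}, 3}: listed pattern). Sum: \frac{27027}{8192} \cdot \pi.


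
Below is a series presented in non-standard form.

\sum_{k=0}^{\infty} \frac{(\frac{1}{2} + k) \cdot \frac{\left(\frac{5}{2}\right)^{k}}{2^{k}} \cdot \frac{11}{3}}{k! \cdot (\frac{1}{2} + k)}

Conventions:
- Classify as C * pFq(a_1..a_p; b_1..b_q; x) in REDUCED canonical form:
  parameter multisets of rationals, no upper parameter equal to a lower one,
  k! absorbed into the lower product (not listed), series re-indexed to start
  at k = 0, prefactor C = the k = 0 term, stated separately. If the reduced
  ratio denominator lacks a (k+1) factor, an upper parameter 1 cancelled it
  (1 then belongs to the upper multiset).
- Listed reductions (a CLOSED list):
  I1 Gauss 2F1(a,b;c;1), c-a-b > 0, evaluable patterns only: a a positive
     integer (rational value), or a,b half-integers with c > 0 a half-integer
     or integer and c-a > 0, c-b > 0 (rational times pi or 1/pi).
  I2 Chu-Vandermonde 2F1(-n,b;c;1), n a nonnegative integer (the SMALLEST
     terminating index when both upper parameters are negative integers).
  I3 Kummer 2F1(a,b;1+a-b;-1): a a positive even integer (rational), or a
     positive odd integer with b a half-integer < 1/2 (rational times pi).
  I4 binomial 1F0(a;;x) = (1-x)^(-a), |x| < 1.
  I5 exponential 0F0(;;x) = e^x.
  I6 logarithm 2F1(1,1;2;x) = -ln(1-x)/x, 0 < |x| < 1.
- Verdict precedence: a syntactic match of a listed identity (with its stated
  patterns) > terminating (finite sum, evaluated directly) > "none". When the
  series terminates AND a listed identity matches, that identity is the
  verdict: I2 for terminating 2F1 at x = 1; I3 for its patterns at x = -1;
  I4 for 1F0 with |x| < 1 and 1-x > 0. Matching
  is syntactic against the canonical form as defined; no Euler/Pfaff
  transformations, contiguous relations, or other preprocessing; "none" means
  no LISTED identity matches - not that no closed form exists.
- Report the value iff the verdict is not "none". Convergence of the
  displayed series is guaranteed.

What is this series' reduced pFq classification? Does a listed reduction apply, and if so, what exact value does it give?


x = \frac{5}{4} here; the reduced form reads 0F0, upper {-}, lower {-}, C = \frac{11}{3}. Verdict: the I5 exponential reduction matches (the 0F0 exponential series at x = \frac{5}{4}). Sum: \frac{11}{3} \cdot e^{\frac{5}{4}}.

The tell: t_0 being \frac{11}{3}, the two k-th powers (C = 11/3, x = 5/4) combine into one argument.
Adjacent-term ratio: r(k) = \frac{5}{4} * 1 / [(k+1)] - rational in k. x = \frac{5}{4}; t_0 = \frac{11}{3}; negate the roots.


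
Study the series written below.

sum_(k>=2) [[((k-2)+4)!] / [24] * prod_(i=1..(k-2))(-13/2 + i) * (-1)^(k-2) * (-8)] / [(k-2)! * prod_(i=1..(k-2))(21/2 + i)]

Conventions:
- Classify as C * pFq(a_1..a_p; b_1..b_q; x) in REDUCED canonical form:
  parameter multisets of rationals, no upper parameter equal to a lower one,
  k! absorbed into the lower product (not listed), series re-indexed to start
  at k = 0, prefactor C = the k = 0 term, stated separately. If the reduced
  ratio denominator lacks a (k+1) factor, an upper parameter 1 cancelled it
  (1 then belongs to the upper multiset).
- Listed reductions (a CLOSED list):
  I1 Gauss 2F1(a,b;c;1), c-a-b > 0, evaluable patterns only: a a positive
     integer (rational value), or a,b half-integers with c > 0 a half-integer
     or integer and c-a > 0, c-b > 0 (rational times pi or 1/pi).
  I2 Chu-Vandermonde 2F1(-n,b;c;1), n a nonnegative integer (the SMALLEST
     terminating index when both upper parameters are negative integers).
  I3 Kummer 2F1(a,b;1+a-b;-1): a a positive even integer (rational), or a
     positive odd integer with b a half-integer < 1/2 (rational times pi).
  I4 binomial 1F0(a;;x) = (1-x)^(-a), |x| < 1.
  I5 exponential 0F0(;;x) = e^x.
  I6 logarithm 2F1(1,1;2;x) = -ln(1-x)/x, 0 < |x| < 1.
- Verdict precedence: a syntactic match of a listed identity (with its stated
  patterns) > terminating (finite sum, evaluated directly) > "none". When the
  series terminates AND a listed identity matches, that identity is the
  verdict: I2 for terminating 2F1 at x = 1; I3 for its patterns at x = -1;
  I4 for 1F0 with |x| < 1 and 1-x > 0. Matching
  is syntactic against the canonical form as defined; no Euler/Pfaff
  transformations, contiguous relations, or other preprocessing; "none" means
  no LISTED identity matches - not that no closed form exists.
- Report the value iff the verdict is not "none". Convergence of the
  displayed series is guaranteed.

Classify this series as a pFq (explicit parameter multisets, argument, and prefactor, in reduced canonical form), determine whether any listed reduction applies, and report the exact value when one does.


This is -8 * 2F1(-11/2, 5; 23/2; -1) in reduced canonical form. Verdict: the Kummer evaluation I3 matches (x = -1; c = 23/2 equals 1+a-b for upper {-11/2, 5}: listed pattern). Sum: (-43648605/2097152) * pi.

Key step: from the first term -8: the lower running product (C = -8) is a rising factorial.
Consecutive-term ratio: r(k) = (-1) * (k-11/2) (k+5) / [(k+23/2) (k+1)] - rational in k, leading ratio (-1); with t_0 = -8, classification follows.


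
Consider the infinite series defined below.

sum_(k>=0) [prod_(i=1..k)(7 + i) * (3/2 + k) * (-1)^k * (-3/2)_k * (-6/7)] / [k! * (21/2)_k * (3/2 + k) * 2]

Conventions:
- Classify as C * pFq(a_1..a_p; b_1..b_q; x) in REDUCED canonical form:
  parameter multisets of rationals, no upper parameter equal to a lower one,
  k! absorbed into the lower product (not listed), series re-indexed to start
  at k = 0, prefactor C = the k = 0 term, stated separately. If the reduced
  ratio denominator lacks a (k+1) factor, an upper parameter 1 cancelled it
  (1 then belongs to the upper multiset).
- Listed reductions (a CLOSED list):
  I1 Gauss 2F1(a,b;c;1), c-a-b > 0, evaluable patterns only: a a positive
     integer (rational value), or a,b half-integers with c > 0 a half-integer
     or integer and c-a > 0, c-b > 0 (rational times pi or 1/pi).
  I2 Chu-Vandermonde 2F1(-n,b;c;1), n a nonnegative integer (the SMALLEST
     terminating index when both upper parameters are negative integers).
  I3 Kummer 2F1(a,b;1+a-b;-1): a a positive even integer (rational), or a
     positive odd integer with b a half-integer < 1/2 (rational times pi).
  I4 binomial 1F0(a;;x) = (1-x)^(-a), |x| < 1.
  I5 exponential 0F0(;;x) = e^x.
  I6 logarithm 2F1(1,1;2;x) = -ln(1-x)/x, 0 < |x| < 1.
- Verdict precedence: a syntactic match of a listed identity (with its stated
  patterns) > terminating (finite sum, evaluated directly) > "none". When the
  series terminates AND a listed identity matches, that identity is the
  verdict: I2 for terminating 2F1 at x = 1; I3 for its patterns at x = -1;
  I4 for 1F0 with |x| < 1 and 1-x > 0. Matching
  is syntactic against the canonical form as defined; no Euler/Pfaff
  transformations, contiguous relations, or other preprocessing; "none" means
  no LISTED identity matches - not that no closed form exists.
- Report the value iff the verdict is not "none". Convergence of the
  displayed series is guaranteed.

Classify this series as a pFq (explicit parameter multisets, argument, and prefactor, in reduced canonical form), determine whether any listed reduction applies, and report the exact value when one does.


Classification (C = -3/7): 2F1 with upper {-3/2, 8}, lower {21/2}, argument x = -1. Verdict (x = -1): Kummer's theorem (I3) applies (x = -1; c = 21/2 equals 1+a-b for upper {-3/2, 8}: listed pattern). Value: -12597/12544.

Key step: with t_0 = -3/7, the running product (C = -3/7, x = -1) telescopes to a rising factorial.
Term ratio: r(k) = (-1) * (k-3/2) (k+8) / [(k+21/2) (k+1)] - rational in k. x = (-1); t_0 = -3/7; negate the roots.
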